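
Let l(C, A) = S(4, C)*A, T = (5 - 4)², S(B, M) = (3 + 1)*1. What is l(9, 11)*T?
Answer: 44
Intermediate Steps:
S(B, M) = 4 (S(B, M) = 4*1 = 4)
T = 1 (T = 1² = 1)
l(C, A) = 4*A
l(9, 11)*T = (4*11)*1 = 44*1 = 44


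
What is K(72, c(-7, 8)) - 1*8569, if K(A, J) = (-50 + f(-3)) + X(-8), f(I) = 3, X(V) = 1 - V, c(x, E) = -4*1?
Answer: -8607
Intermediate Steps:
c(x, E) = -4
K(A, J) = -38 (K(A, J) = (-50 + 3) + (1 - 1*(-8)) = -47 + (1 + 8) = -47 + 9 = -38)
K(72, c(-7, 8)) - 1*8569 = -38 - 1*8569 = -38 - 8569 = -8607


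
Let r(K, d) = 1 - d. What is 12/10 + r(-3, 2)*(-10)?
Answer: 56/5 ≈ 11.200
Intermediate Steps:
12/10 + r(-3, 2)*(-10) = 12/10 + (1 - 1*2)*(-10) = 12*(⅒) + (1 - 2)*(-10) = 6/5 - 1*(-10) = 6/5 + 10 = 56/5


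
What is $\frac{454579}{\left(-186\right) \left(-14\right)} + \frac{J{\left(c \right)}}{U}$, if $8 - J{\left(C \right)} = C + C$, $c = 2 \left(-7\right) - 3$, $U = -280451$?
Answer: $\frac{127487025761}{730294404} \approx 174.57$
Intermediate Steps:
$c = -17$ ($c = -14 - 3 = -17$)
$J{\left(C \right)} = 8 - 2 C$ ($J{\left(C \right)} = 8 - \left(C + C\right) = 8 - 2 C$)
$\frac{454579}{\left(-186\right) \left(-14\right)} + \frac{J{\left(c \right)}}{U} = \frac{454579}{\left(-186\right) \left(-14\right)} + \frac{8 - -34}{-280451} = \frac{454579}{2604} + \left(8 + 34\right) \left(- \frac{1}{280451}\right) = 454579 \cdot \frac{1}{2604} + 42 \left(- \frac{1}{280451}\right) = \frac{454579}{2604} - \frac{42}{280451} = \frac{127487025761}{730294404}$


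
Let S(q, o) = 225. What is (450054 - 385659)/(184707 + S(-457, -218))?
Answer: 7155/20548 ≈ 0.34821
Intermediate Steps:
(450054 - 385659)/(184707 + S(-457, -218)) = (450054 - 385659)/(184707 + 225) = 64395/184932 = 64395*(1/184932) = 7155/20548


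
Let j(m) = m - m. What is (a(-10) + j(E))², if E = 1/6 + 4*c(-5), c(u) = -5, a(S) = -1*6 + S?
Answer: 256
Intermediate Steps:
a(S) = -6 + S
E = -119/6 (E = 1/6 + 4*(-5) = 1*(⅙) - 20 = ⅙ - 20 = -119/6 ≈ -19.833)
j(m) = 0
(a(-10) + j(E))² = ((-6 - 10) + 0)² = (-16 + 0)² = (-16)² = 256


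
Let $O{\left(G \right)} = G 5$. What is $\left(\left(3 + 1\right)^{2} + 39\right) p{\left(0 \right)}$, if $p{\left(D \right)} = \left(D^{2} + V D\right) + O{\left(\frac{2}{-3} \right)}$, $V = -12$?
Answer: $- \frac{550}{3} \approx -183.33$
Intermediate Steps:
$O{\left(G \right)} = 5 G$
$p{\left(D \right)} = - \frac{10}{3} + D^{2} - 12 D$ ($p{\left(D \right)} = \left(D^{2} - 12 D\right) + 5 \frac{2}{-3} = \left(D^{2} - 12 D\right) + 5 \cdot 2 \left(- \frac{1}{3}\right) = \left(D^{2} - 12 D\right) + 5 \left(- \frac{2}{3}\right) = \left(D^{2} - 12 D\right) - \frac{10}{3} = - \frac{10}{3} + D^{2} - 12 D$)
$\left(\left(3 + 1\right)^{2} + 39\right) p{\left(0 \right)} = \left(\left(3 + 1\right)^{2} + 39\right) \left(- \frac{10}{3} + 0^{2} - 0\right) = \left(4^{2} + 39\right) \left(- \frac{10}{3} + 0 + 0\right) = \left(16 + 39\right) \left(- \frac{10}{3}\right) = 55 \left(- \frac{10}{3}\right) = - \frac{550}{3}$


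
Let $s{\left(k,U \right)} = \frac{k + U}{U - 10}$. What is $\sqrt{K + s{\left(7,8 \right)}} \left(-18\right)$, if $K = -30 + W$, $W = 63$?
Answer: $- 9 \sqrt{102} \approx -90.896$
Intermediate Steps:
$s{\left(k,U \right)} = \frac{U + k}{-10 + U}$
$K = 33$ ($K = -30 + 63 = 33$)
$\sqrt{K + s{\left(7,8 \right)}} \left(-18\right) = \sqrt{33 + \frac{8 + 7}{-10 + 8}} \left(-18\right) = \sqrt{33 + \frac{1}{-2} \cdot 15} \left(-18\right) = \sqrt{33 - \frac{15}{2}} \left(-18\right) = \sqrt{\frac{51}{2}} \left(-18\right) = \frac{\sqrt{102}}{2} \left(-18\right) = - 9 \sqrt{102}$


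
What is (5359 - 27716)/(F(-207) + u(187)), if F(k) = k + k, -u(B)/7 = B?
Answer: 22357/1723 ≈ 12.976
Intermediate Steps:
u(B) = -7*B
F(k) = 2*k
(5359 - 27716)/(F(-207) + u(187)) = (5359 - 27716)/(2*(-207) - 7*187) = -22357/(-414 - 1309) = -22357/(-1723) = -22357*(-1/1723) = 22357/1723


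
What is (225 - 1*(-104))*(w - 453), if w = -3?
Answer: -150024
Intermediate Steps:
(225 - 1*(-104))*(w - 453) = (225 - 1*(-104))*(-3 - 453) = (225 + 104)*(-456) = 329*(-456) = -150024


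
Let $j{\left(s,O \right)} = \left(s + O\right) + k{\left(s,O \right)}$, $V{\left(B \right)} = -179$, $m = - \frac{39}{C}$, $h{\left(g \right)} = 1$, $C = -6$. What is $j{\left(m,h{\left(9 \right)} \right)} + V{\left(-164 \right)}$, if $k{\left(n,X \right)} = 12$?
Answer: $- \frac{319}{2} \approx -159.5$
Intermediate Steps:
$m = \frac{13}{2}$ ($m = - \frac{39}{-6} = \left(-39\right) \left(- \frac{1}{6}\right) = \frac{13}{2} \approx 6.5$)
$j{\left(s,O \right)} = 12 + O + s$ ($j{\left(s,O \right)} = \left(s + O\right) + 12 = \left(O + s\right) + 12 = 12 + O + s$)
$j{\left(m,h{\left(9 \right)} \right)} + V{\left(-164 \right)} = \left(12 + 1 + \frac{13}{2}\right) - 179 = \frac{39}{2} - 179 = - \frac{319}{2}$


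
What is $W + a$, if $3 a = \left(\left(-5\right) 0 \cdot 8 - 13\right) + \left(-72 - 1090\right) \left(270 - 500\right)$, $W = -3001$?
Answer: $\frac{258244}{3} \approx 86081.0$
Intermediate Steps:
$a = \frac{267247}{3}$ ($a = \frac{\left(\left(-5\right) 0 \cdot 8 - 13\right) + \left(-72 - 1090\right) \left(270 - 500\right)}{3} = \frac{\left(0 \cdot 8 - 13\right) - -267260}{3} = \frac{\left(0 - 13\right) + 267260}{3} = \frac{-13 + 267260}{3} = \frac{1}{3} \cdot 267247 = \frac{267247}{3} \approx 89082.0$)
$W + a = -3001 + \frac{267247}{3} = \frac{258244}{3}$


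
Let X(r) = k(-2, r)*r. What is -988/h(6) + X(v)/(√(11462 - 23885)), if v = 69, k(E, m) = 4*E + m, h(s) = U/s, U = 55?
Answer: -5928/55 - 1403*I*√12423/4141 ≈ -107.78 - 37.763*I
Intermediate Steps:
h(s) = 55/s
k(E, m) = m + 4*E
X(r) = r*(-8 + r) (X(r) = (r + 4*(-2))*r = (r - 8)*r = (-8 + r)*r = r*(-8 + r))
-988/h(6) + X(v)/(√(11462 - 23885)) = -988/(55/6) + (69*(-8 + 69))/(√(11462 - 23885)) = -988/(55*(⅙)) + (69*61)/(√(-12423)) = -988/55/6 + 4209/((I*√12423)) = -988*6/55 + 4209*(-I*√12423/12423) = -5928/55 - 1403*I*√12423/4141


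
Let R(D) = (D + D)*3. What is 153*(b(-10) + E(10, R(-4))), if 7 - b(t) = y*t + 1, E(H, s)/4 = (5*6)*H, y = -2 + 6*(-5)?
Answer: 135558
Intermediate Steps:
y = -32 (y = -2 - 30 = -32)
R(D) = 6*D (R(D) = (2*D)*3 = 6*D)
E(H, s) = 120*H (E(H, s) = 4*((5*6)*H) = 4*(30*H) = 120*H)
b(t) = 6 + 32*t (b(t) = 7 - (-32*t + 1) = 7 - (1 - 32*t) = 7 + (-1 + 32*t) = 6 + 32*t)
153*(b(-10) + E(10, R(-4))) = 153*((6 + 32*(-10)) + 120*10) = 153*((6 - 320) + 1200) = 153*(-314 + 1200) = 153*886 = 135558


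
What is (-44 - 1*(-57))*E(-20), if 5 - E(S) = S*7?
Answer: 1885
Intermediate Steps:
E(S) = 5 - 7*S (E(S) = 5 - S*7 = 5 - 7*S)
(-44 - 1*(-57))*E(-20) = (-44 - 1*(-57))*(5 - 7*(-20)) = (-44 + 57)*(5 + 140) = 13*145 = 1885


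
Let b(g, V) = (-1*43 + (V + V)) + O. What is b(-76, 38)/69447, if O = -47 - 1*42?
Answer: -8/9921 ≈ -0.00080637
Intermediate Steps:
O = -89 (O = -47 - 42 = -89)
b(g, V) = -132 + 2*V (b(g, V) = (-1*43 + (V + V)) - 89 = (-43 + 2*V) - 89 = -132 + 2*V)
b(-76, 38)/69447 = (-132 + 2*38)/69447 = (-132 + 76)*(1/69447) = -56*1/69447 = -8/9921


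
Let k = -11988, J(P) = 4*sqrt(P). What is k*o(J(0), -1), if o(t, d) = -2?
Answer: 23976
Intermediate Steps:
k*o(J(0), -1) = -11988*(-2) = 23976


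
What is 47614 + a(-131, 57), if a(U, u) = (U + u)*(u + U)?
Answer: 53090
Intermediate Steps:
a(U, u) = (U + u)**2 (a(U, u) = (U + u)*(U + u) = (U + u)**2)
47614 + a(-131, 57) = 47614 + (-131 + 57)**2 = 47614 + (-74)**2 = 47614 + 5476 = 53090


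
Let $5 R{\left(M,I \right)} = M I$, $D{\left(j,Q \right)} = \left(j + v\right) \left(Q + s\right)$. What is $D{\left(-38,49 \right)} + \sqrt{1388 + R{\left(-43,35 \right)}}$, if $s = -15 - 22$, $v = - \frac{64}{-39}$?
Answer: $- \frac{5672}{13} + \sqrt{1087} \approx -403.34$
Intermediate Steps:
$v = \frac{64}{39}$ ($v = \left(-64\right) \left(- \frac{1}{39}\right) = \frac{64}{39} \approx 1.641$)
$s = -37$ ($s = -15 - 22 = -37$)
$D{\left(j,Q \right)} = \left(-37 + Q\right) \left(\frac{64}{39} + j\right)$ ($D{\left(j,Q \right)} = \left(j + \frac{64}{39}\right) \left(Q - 37\right) = \left(\frac{64}{39} + j\right) \left(-37 + Q\right) = \left(-37 + Q\right) \left(\frac{64}{39} + j\right)$)
$R{\left(M,I \right)} = \frac{I M}{5}$ ($R{\left(M,I \right)} = \frac{M I}{5} = \frac{I M}{5}$)
$D{\left(-38,49 \right)} + \sqrt{1388 + R{\left(-43,35 \right)}} = \left(- \frac{2368}{39} - -1406 + \frac{64}{39} \cdot 49 + 49 \left(-38\right)\right) + \sqrt{1388 + \frac{1}{5} \cdot 35 \left(-43\right)} = \left(- \frac{2368}{39} + 1406 + \frac{3136}{39} - 1862\right) + \sqrt{1388 - 301} = - \frac{5672}{13} + \sqrt{1087}$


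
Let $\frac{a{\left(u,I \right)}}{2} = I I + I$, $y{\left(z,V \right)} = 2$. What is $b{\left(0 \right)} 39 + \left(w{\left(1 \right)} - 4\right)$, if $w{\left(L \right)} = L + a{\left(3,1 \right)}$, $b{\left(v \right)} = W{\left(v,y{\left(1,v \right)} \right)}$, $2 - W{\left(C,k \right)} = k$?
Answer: $1$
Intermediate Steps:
$W{\left(C,k \right)} = 2 - k$
$a{\left(u,I \right)} = 2 I + 2 I^{2}$ ($a{\left(u,I \right)} = 2 \left(I I + I\right) = 2 \left(I^{2} + I\right) = 2 \left(I + I^{2}\right) = 2 I + 2 I^{2}$)
$b{\left(v \right)} = 0$ ($b{\left(v \right)} = 2 - 2 = 0$)
$w{\left(L \right)} = 4 + L$ ($w{\left(L \right)} = L + 2 \cdot 1 \left(1 + 1\right) = L + 2 \cdot 1 \cdot 2 = L + 4 = 4 + L$)
$b{\left(0 \right)} 39 + \left(w{\left(1 \right)} - 4\right) = 0 \cdot 39 + \left(\left(4 + 1\right) - 4\right) = 0 + \left(5 - 4\right) = 0 + 1 = 1$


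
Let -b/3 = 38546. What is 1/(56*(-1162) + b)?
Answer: -1/180710 ≈ -5.5337e-6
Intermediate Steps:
b = -115638 (b = -3*38546 = -115638)
1/(56*(-1162) + b) = 1/(56*(-1162) - 115638) = 1/(-65072 - 115638) = 1/(-180710) = -1/180710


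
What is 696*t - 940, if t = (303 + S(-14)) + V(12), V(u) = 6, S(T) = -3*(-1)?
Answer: 216212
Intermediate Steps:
S(T) = 3
t = 312 (t = (303 + 3) + 6 = 306 + 6 = 312)
696*t - 940 = 696*312 - 940 = 217152 - 940 = 216212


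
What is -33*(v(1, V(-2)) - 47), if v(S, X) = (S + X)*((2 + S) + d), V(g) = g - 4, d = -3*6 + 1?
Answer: -759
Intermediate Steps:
d = -17 (d = -18 + 1 = -17)
V(g) = -4 + g
v(S, X) = (-15 + S)*(S + X) (v(S, X) = (S + X)*((2 + S) - 17) = (S + X)*(-15 + S) = (-15 + S)*(S + X))
-33*(v(1, V(-2)) - 47) = -33*((1**2 - 15*1 - 15*(-4 - 2) + 1*(-4 - 2)) - 47) = -33*((1 - 15 - 15*(-6) + 1*(-6)) - 47) = -33*((1 - 15 + 90 - 6) - 47) = -33*(70 - 47) = -33*23 = -1*759 = -759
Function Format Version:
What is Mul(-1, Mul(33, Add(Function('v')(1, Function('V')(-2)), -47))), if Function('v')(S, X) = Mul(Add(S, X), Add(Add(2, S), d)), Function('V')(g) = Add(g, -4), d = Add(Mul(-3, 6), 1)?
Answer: -759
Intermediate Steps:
d = -17 (d = Add(-18, 1) = -17)
Function('V')(g) = Add(-4, g)
Function('v')(S, X) = Mul(Add(-15, S), Add(S, X)) (Function('v')(S, X) = Mul(Add(S, X), Add(Add(2, S), -17)) = Mul(Add(S, X), Add(-15, S)) = Mul(Add(-15, S), Add(S, X)))
Mul(-1, Mul(33, Add(Function('v')(1, Function('V')(-2)), -47))) = Mul(-1, Mul(33, Add(Add(Pow(1, 2), Mul(-15, 1), Mul(-15, Add(-4, -2)), Mul(1, Add(-4, -2))), -47))) = Mul(-1, Mul(33, Add(Add(1, -15, Mul(-15, -6), Mul(1, -6)), -47))) = Mul(-1, Mul(33, Add(Add(1, -15, 90, -6), -47))) = Mul(-1, Mul(33, Add(70, -47))) = Mul(-1, Mul(33, 23)) = Mul(-1, 759) = -759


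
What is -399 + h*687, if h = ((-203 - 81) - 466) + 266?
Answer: -332907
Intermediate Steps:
h = -484 (h = (-284 - 466) + 266 = -750 + 266 = -484)
-399 + h*687 = -399 - 484*687 = -399 - 332508 = -332907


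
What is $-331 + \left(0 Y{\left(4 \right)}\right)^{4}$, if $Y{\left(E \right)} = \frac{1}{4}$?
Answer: $-331$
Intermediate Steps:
$Y{\left(E \right)} = \frac{1}{4}$
$-331 + \left(0 Y{\left(4 \right)}\right)^{4} = -331 + \left(0 \cdot \frac{1}{4}\right)^{4} = -331 + 0^{4} = -331 + 0 = -331$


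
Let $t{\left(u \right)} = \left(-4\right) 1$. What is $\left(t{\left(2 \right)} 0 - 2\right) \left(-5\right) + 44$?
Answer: $54$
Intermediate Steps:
$t{\left(u \right)} = -4$
$\left(t{\left(2 \right)} 0 - 2\right) \left(-5\right) + 44 = \left(\left(-4\right) 0 - 2\right) \left(-5\right) + 44 = \left(0 - 2\right) \left(-5\right) + 44 = \left(-2\right) \left(-5\right) + 44 = 10 + 44 = 54$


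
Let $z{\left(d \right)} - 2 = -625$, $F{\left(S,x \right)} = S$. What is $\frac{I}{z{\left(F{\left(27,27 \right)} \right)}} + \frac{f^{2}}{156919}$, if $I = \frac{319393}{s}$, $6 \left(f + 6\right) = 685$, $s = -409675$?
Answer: $\frac{15615195234791}{205971675405300} \approx 0.075812$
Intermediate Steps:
$f = \frac{649}{6}$ ($f = -6 + \frac{1}{6} \cdot 685 = -6 + \frac{685}{6} = \frac{649}{6} \approx 108.17$)
$z{\left(d \right)} = -623$ ($z{\left(d \right)} = 2 - 625 = -623$)
$I = - \frac{319393}{409675}$ ($I = \frac{319393}{-409675} = 319393 \left(- \frac{1}{409675}\right) = - \frac{319393}{409675} \approx -0.77962$)
$\frac{I}{z{\left(F{\left(27,27 \right)} \right)}} + \frac{f^{2}}{156919} = - \frac{319393}{409675 \left(-623\right)} + \frac{\left(\frac{649}{6}\right)^{2}}{156919} = \left(- \frac{319393}{409675}\right) \left(- \frac{1}{623}\right) + \frac{421201}{36} \cdot \frac{1}{156919} = \frac{319393}{255227525} + \frac{421201}{5649084} = \frac{15615195234791}{205971675405300}$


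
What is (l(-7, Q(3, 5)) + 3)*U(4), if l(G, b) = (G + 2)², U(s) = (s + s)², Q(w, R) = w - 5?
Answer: 1792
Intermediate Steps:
Q(w, R) = -5 + w
U(s) = 4*s² (U(s) = (2*s)² = 4*s²)
l(G, b) = (2 + G)²
(l(-7, Q(3, 5)) + 3)*U(4) = ((2 - 7)² + 3)*(4*4²) = ((-5)² + 3)*(4*16) = (25 + 3)*64 = 28*64 = 1792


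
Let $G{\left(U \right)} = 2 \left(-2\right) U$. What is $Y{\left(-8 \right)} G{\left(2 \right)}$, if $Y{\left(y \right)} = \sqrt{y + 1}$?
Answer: $- 8 i \sqrt{7} \approx - 21.166 i$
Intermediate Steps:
$G{\left(U \right)} = - 4 U$
$Y{\left(y \right)} = \sqrt{1 + y}$
$Y{\left(-8 \right)} G{\left(2 \right)} = \sqrt{1 - 8} \left(\left(-4\right) 2\right) = \sqrt{-7} \left(-8\right) = i \sqrt{7} \left(-8\right) = - 8 i \sqrt{7}$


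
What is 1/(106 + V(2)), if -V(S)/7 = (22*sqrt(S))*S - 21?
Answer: -23/11429 - 28*sqrt(2)/11429 ≈ -0.0054771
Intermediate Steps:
V(S) = 147 - 154*S**(3/2) (V(S) = -7*((22*sqrt(S))*S - 21) = -7*(22*S**(3/2) - 21) = -7*(-21 + 22*S**(3/2)) = 147 - 154*S**(3/2))
1/(106 + V(2)) = 1/(106 + (147 - 308*sqrt(2))) = 1/(253 - 308*sqrt(2))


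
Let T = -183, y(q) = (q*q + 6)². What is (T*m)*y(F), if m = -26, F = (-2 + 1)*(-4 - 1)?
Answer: 4572438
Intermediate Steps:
F = 5 (F = -1*(-5) = 5)
y(q) = (6 + q²)² (y(q) = (q² + 6)² = (6 + q²)²)
(T*m)*y(F) = (-183*(-26))*(6 + 5²)² = 4758*(6 + 25)² = 4758*31² = 4758*961 = 4572438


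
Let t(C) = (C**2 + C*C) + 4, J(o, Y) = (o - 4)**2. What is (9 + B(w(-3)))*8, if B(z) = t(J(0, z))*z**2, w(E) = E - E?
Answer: 72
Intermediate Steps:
w(E) = 0
J(o, Y) = (-4 + o)**2
t(C) = 4 + 2*C**2 (t(C) = (C**2 + C**2) + 4 = 2*C**2 + 4 = 4 + 2*C**2)
B(z) = 516*z**2 (B(z) = (4 + 2*((-4 + 0)**2)**2)*z**2 = (4 + 2*((-4)**2)**2)*z**2 = (4 + 2*16**2)*z**2 = (4 + 2*256)*z**2 = (4 + 512)*z**2 = 516*z**2)
(9 + B(w(-3)))*8 = (9 + 516*0**2)*8 = (9 + 516*0)*8 = (9 + 0)*8 = 9*8 = 72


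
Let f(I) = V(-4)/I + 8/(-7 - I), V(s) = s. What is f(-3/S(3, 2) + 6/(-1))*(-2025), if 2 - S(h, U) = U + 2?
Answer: 4680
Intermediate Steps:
S(h, U) = -U (S(h, U) = 2 - (U + 2) = 2 - (2 + U) = 2 + (-2 - U) = -U)
f(I) = -4/I + 8/(-7 - I)
f(-3/S(3, 2) + 6/(-1))*(-2025) = (4*(-7 - 3*(-3/((-1*2)) + 6/(-1)))/((-3/((-1*2)) + 6/(-1))*(7 + (-3/((-1*2)) + 6/(-1)))))*(-2025) = (4*(-7 - 3*(-3/(-2) + 6*(-1)))/((-3/(-2) + 6*(-1))*(7 + (-3/(-2) + 6*(-1)))))*(-2025) = (4*(-7 - 3*(-3*(-½) - 6))/((-3*(-½) - 6)*(7 + (-3*(-½) - 6))))*(-2025) = (4*(-7 - 3*(3/2 - 6))/((3/2 - 6)*(7 + (3/2 - 6))))*(-2025) = (4*(-7 - 3*(-9/2))/((-9/2)*(7 - 9/2)))*(-2025) = (4*(-2/9)*(-7 + 27/2)/(5/2))*(-2025) = (4*(-2/9)*(⅖)*(13/2))*(-2025) = -104/45*(-2025) = 4680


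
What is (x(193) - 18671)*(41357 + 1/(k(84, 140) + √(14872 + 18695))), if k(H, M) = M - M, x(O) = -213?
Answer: -780985588 - 18884*√33567/33567 ≈ -7.8099e+8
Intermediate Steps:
k(H, M) = 0
(x(193) - 18671)*(41357 + 1/(k(84, 140) + √(14872 + 18695))) = (-213 - 18671)*(41357 + 1/(0 + √(14872 + 18695))) = -18884*(41357 + 1/(0 + √33567)) = -18884*(41357 + 1/(√33567)) = -18884*(41357 + √33567/33567) = -780985588 - 18884*√33567/33567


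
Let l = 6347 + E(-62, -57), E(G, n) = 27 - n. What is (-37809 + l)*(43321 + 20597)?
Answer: -2005619004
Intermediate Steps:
l = 6431 (l = 6347 + (27 - 1*(-57)) = 6347 + (27 + 57) = 6347 + 84 = 6431)
(-37809 + l)*(43321 + 20597) = (-37809 + 6431)*(43321 + 20597) = -31378*63918 = -2005619004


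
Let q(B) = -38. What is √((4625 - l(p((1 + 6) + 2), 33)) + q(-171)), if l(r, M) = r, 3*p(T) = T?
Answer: 2*√1146 ≈ 67.705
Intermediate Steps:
p(T) = T/3
√((4625 - l(p((1 + 6) + 2), 33)) + q(-171)) = √((4625 - ((1 + 6) + 2)/3) - 38) = √((4625 - (7 + 2)/3) - 38) = √((4625 - 9/3) - 38) = √((4625 - 1*3) - 38) = √((4625 - 3) - 38) = √(4622 - 38) = √4584 = 2*√1146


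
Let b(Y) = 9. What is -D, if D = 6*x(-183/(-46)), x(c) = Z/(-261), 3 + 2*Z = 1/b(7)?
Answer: -26/783 ≈ -0.033206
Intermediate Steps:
Z = -13/9 (Z = -3/2 + (½)/9 = -3/2 + (½)*(⅑) = -3/2 + 1/18 = -13/9 ≈ -1.4444)
x(c) = 13/2349 (x(c) = -13/9/(-261) = -13/9*(-1/261) = 13/2349)
D = 26/783 (D = 6*(13/2349) = 26/783 ≈ 0.033206)
-D = -1*26/783 = -26/783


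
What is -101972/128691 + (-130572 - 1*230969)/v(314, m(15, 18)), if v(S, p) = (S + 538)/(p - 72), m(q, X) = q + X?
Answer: 604822986755/36548244 ≈ 16549.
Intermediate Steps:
m(q, X) = X + q
v(S, p) = (538 + S)/(-72 + p)
-101972/128691 + (-130572 - 1*230969)/v(314, m(15, 18)) = -101972/128691 + (-130572 - 1*230969)/(((538 + 314)/(-72 + (18 + 15)))) = -101972*1/128691 + (-130572 - 230969)/((852/(-72 + 33))) = -101972/128691 - 361541/(852/(-39)) = -101972/128691 - 361541/((-1/39*852)) = -101972/128691 - 361541/(-284/13) = -101972/128691 - 361541*(-13/284) = -101972/128691 + 4700033/284 = 604822986755/36548244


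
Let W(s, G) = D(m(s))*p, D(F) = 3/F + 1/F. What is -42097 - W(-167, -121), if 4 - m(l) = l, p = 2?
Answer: -7198595/171 ≈ -42097.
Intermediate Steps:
m(l) = 4 - l
D(F) = 4/F (D(F) = 3/F + 1/F = 4/F)
W(s, G) = 8/(4 - s) (W(s, G) = (4/(4 - s))*2 = 8/(4 - s))
-42097 - W(-167, -121) = -42097 - (-8)/(-4 - 167) = -42097 - (-8)/(-171) = -42097 - (-8)*(-1)/171 = -42097 - 1*8/171 = -42097 - 8/171 = -7198595/171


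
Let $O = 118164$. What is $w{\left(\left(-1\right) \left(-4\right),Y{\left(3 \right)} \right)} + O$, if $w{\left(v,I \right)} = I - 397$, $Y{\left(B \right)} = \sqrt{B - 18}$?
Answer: $117767 + i \sqrt{15} \approx 1.1777 \cdot 10^{5} + 3.873 i$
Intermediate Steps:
$Y{\left(B \right)} = \sqrt{-18 + B}$
$w{\left(v,I \right)} = -397 + I$
$w{\left(\left(-1\right) \left(-4\right),Y{\left(3 \right)} \right)} + O = \left(-397 + \sqrt{-18 + 3}\right) + 118164 = \left(-397 + \sqrt{-15}\right) + 118164 = \left(-397 + i \sqrt{15}\right) + 118164 = 117767 + i \sqrt{15}$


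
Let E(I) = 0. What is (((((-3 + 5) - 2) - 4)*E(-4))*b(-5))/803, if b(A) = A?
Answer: 0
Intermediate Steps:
(((((-3 + 5) - 2) - 4)*E(-4))*b(-5))/803 = (((((-3 + 5) - 2) - 4)*0)*(-5))/803 = ((((2 - 2) - 4)*0)*(-5))*(1/803) = (((0 - 4)*0)*(-5))*(1/803) = (-4*0*(-5))*(1/803) = (0*(-5))*(1/803) = 0*(1/803) = 0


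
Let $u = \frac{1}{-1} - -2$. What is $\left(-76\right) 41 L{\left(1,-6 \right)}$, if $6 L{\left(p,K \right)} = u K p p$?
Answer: $3116$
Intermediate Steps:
$u = 1$ ($u = -1 + 2 = 1$)
$L{\left(p,K \right)} = \frac{K p^{2}}{6}$ ($L{\left(p,K \right)} = \frac{1 K p p}{6} = \frac{1 K p^{2}}{6} = \frac{K p^{2}}{6}$)
$\left(-76\right) 41 L{\left(1,-6 \right)} = \left(-76\right) 41 \cdot \frac{1}{6} \left(-6\right) 1^{2} = - 3116 \cdot \frac{1}{6} \left(-6\right) 1 = \left(-3116\right) \left(-1\right) = 3116$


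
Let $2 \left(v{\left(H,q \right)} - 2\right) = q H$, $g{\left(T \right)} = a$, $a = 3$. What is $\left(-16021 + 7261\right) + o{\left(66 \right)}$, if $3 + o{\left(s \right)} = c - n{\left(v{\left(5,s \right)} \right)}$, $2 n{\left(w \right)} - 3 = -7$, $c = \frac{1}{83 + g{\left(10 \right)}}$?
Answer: $- \frac{753445}{86} \approx -8761.0$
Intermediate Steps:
$g{\left(T \right)} = 3$
$v{\left(H,q \right)} = 2 + \frac{H q}{2}$ ($v{\left(H,q \right)} = 2 + \frac{q H}{2} = 2 + \frac{H q}{2}$)
$c = \frac{1}{86}$ ($c = \frac{1}{83 + 3} = \frac{1}{86} \approx 0.011628$)
$n{\left(w \right)} = -2$ ($n{\left(w \right)} = \frac{3}{2} + \frac{1}{2} \left(-7\right) = \frac{3}{2} - \frac{7}{2} = -2$)
$o{\left(s \right)} = - \frac{85}{86}$ ($o{\left(s \right)} = -3 + \left(\frac{1}{86} - -2\right) = -3 + \left(\frac{1}{86} + 2\right) = -3 + \frac{173}{86} = - \frac{85}{86}$)
$\left(-16021 + 7261\right) + o{\left(66 \right)} = \left(-16021 + 7261\right) - \frac{85}{86} = -8760 - \frac{85}{86} = - \frac{753445}{86}$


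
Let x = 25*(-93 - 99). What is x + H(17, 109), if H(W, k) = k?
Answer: -4691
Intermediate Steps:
x = -4800 (x = 25*(-192) = -4800)
x + H(17, 109) = -4800 + 109 = -4691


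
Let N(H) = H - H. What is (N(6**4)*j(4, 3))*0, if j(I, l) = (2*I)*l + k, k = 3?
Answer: 0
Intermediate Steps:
N(H) = 0
j(I, l) = 3 + 2*I*l (j(I, l) = (2*I)*l + 3 = 2*I*l + 3 = 3 + 2*I*l)
(N(6**4)*j(4, 3))*0 = (0*(3 + 2*4*3))*0 = (0*(3 + 24))*0 = (0*27)*0 = 0*0 = 0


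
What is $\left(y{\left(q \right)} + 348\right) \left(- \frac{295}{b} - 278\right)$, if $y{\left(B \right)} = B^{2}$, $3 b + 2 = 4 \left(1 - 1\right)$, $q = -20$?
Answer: $123046$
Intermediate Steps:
$b = - \frac{2}{3}$ ($b = - \frac{2}{3} + \frac{4 \left(1 - 1\right)}{3} = - \frac{2}{3} + \frac{4 \cdot 0}{3} = - \frac{2}{3} + \frac{1}{3} \cdot 0 = - \frac{2}{3} + 0 = - \frac{2}{3} \approx -0.66667$)
$\left(y{\left(q \right)} + 348\right) \left(- \frac{295}{b} - 278\right) = \left(\left(-20\right)^{2} + 348\right) \left(- \frac{295}{- \frac{2}{3}} - 278\right) = \left(400 + 348\right) \left(\left(-295\right) \left(- \frac{3}{2}\right) - 278\right) = 748 \left(\frac{885}{2} - 278\right) = 748 \cdot \frac{329}{2} = 123046$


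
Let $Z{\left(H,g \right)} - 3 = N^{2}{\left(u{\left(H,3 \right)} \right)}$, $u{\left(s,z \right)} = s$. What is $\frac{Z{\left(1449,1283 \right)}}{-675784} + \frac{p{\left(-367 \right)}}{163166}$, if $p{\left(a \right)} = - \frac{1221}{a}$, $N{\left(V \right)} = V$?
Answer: $- \frac{462233447892}{148776635209} \approx -3.1069$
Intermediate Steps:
$Z{\left(H,g \right)} = 3 + H^{2}$
$\frac{Z{\left(1449,1283 \right)}}{-675784} + \frac{p{\left(-367 \right)}}{163166} = \frac{3 + 1449^{2}}{-675784} + \frac{\left(-1221\right) \frac{1}{-367}}{163166} = \left(3 + 2099601\right) \left(- \frac{1}{675784}\right) + \left(-1221\right) \left(- \frac{1}{367}\right) \frac{1}{163166} = 2099604 \left(- \frac{1}{675784}\right) + \frac{1221}{367} \cdot \frac{1}{163166} = - \frac{524901}{168946} + \frac{1221}{59881922} = - \frac{462233447892}{148776635209}$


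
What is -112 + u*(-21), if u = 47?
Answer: -1099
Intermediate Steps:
-112 + u*(-21) = -112 + 47*(-21) = -112 - 987 = -1099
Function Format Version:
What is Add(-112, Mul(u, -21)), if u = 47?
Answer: -1099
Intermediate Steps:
Add(-112, Mul(u, -21)) = Add(-112, Mul(47, -21)) = Add(-112, -987) = -1099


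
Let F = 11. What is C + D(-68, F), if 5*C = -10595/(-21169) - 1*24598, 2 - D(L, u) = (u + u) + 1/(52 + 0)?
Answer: -27186816929/5503940 ≈ -4939.5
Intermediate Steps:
D(L, u) = 103/52 - 2*u (D(L, u) = 2 - ((u + u) + 1/(52 + 0)) = 2 - (2*u + 1/52) = 2 - (1/52 + 2*u) = 2 + (-1/52 - 2*u) = 103/52 - 2*u)
C = -520704467/105845 (C = (-10595/(-21169) - 1*24598)/5 = (-10595*(-1/21169) - 24598)/5 = (10595/21169 - 24598)/5 = (⅕)*(-520704467/21169) = -520704467/105845 ≈ -4919.5)
C + D(-68, F) = -520704467/105845 + (103/52 - 2*11) = -520704467/105845 + (103/52 - 22) = -520704467/105845 - 1041/52 = -27186816929/5503940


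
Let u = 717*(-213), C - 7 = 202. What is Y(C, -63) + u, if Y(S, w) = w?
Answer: -152784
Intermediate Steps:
C = 209 (C = 7 + 202 = 209)
u = -152721
Y(C, -63) + u = -63 - 152721 = -152784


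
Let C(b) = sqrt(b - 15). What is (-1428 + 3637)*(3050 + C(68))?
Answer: 6737450 + 2209*sqrt(53) ≈ 6.7535e+6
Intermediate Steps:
C(b) = sqrt(-15 + b)
(-1428 + 3637)*(3050 + C(68)) = (-1428 + 3637)*(3050 + sqrt(-15 + 68)) = 2209*(3050 + sqrt(53)) = 6737450 + 2209*sqrt(53)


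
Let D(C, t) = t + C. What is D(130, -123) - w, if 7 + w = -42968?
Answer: 42982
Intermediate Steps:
w = -42975 (w = -7 - 42968 = -42975)
D(C, t) = C + t
D(130, -123) - w = (130 - 123) - 1*(-42975) = 7 + 42975 = 42982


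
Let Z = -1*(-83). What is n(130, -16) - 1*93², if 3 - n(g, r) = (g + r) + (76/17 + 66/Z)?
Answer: -12367790/1411 ≈ -8765.3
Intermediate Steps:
Z = 83
n(g, r) = -3197/1411 - g - r (n(g, r) = 3 - ((g + r) + (76/17 + 66/83)) = 3 - ((g + r) + 7430/1411) = 3 - (7430/1411 + g + r) = 3 + (-7430/1411 - g - r) = -3197/1411 - g - r)
n(130, -16) - 1*93² = (-3197/1411 - 1*130 - 1*(-16)) - 1*93² = (-3197/1411 - 130 + 16) - 1*8649 = -164051/1411 - 8649 = -12367790/1411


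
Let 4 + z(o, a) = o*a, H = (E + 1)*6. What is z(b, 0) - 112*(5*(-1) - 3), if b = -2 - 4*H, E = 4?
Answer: 892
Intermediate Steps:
H = 30 (H = (4 + 1)*6 = 5*6 = 30)
b = -122 (b = -2 - 4*30 = -2 - 120 = -122)
z(o, a) = -4 + a*o (z(o, a) = -4 + o*a = -4 + a*o)
z(b, 0) - 112*(5*(-1) - 3) = (-4 + 0*(-122)) - 112*(5*(-1) - 3) = (-4 + 0) - 112*(-5 - 3) = -4 - 112*(-8) = -4 + 896 = 892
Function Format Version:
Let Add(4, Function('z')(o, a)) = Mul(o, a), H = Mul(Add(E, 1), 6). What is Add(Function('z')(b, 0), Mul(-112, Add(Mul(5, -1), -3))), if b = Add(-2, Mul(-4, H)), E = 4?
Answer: 892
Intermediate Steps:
H = 30 (H = Mul(Add(4, 1), 6) = Mul(5, 6) = 30)
b = -122 (b = Add(-2, Mul(-4, 30)) = Add(-2, -120) = -122)
Function('z')(o, a) = Add(-4, Mul(a, o)) (Function('z')(o, a) = Add(-4, Mul(o, a)) = Add(-4, Mul(a, o)))
Add(Function('z')(b, 0), Mul(-112, Add(Mul(5, -1), -3))) = Add(Add(-4, Mul(0, -122)), Mul(-112, Add(Mul(5, -1), -3))) = Add(Add(-4, 0), Mul(-112, Add(-5, -3))) = Add(-4, Mul(-112, -8)) = Add(-4, 896) = 892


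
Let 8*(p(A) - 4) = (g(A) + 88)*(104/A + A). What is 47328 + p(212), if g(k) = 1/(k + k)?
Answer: 4464688319/89888 ≈ 49669.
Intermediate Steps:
g(k) = 1/(2*k)
p(A) = 4 + (88 + 1/(2*A))*(A + 104/A)/8 (p(A) = 4 + ((1/(2*A) + 88)*(104/A + A))/8 = 4 + ((88 + 1/(2*A))*(A + 104/A))/8 = 4 + (88 + 1/(2*A))*(A + 104/A)/8)
47328 + p(212) = 47328 + (1/16)*(104 + 212*(18304 + 212*(65 + 176*212)))/212**2 = 47328 + (1/16)*(1/44944)*(104 + 212*(18304 + 212*(65 + 37312))) = 47328 + (1/16)*(1/44944)*(104 + 212*(18304 + 212*37377)) = 47328 + (1/16)*(1/44944)*(104 + 212*(18304 + 7923924)) = 47328 + (1/16)*(1/44944)*(104 + 212*7942228) = 47328 + (1/16)*(1/44944)*(104 + 1683752336) = 47328 + (1/16)*(1/44944)*1683752440 = 47328 + 210469055/89888 = 4464688319/89888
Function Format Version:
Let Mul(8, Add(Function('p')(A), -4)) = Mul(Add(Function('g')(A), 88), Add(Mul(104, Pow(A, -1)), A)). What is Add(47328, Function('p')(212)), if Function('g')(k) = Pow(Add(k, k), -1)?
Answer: Rational(4464688319, 89888) ≈ 49669.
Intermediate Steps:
Function('g')(k) = Mul(Rational(1, 2), Pow(k, -1)) (Function('g')(k) = Pow(Mul(2, k), -1) = Mul(Rational(1, 2), Pow(k, -1)))
Function('p')(A) = Add(4, Mul(Rational(1, 8), Add(88, Mul(Rational(1, 2), Pow(A, -1))), Add(A, Mul(104, Pow(A, -1))))) (Function('p')(A) = Add(4, Mul(Rational(1, 8), Mul(Add(Mul(Rational(1, 2), Pow(A, -1)), 88), Add(Mul(104, Pow(A, -1)), A)))) = Add(4, Mul(Rational(1, 8), Mul(Add(88, Mul(Rational(1, 2), Pow(A, -1))), Add(A, Mul(104, Pow(A, -1)))))) = Add(4, Mul(Rational(1, 8), Add(88, Mul(Rational(1, 2), Pow(A, -1))), Add(A, Mul(104, Pow(A, -1))))))
Add(47328, Function('p')(212)) = Add(47328, Mul(Rational(1, 16), Pow(212, -2), Add(104, Mul(212, Add(18304, Mul(212, Add(65, Mul(176, 212)))))))) = Add(47328, Mul(Rational(1, 16), Rational(1, 44944), Add(104, Mul(212, Add(18304, Mul(212, Add(65, 37312))))))) = Add(47328, Mul(Rational(1, 16), Rational(1, 44944), Add(104, Mul(212, Add(18304, Mul(212, 37377)))))) = Add(47328, Mul(Rational(1, 16), Rational(1, 44944), Add(104, Mul(212, Add(18304, 7923924))))) = Add(47328, Mul(Rational(1, 16), Rational(1, 44944), Add(104, Mul(212, 7942228)))) = Add(47328, Mul(Rational(1, 16), Rational(1, 44944), Add(104, 1683752336))) = Add(47328, Mul(Rational(1, 16), Rational(1, 44944), 1683752440)) = Add(47328, Rational(210469055, 89888)) = Rational(4464688319, 89888)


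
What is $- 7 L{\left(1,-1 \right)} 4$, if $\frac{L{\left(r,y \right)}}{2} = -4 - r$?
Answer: $280$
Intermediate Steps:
$L{\left(r,y \right)} = -8 - 2 r$ ($L{\left(r,y \right)} = 2 \left(-4 - r\right) = -8 - 2 r$)
$- 7 L{\left(1,-1 \right)} 4 = - 7 \left(-8 - 2\right) 4 = \left(-7\right) \left(-10\right) 4 = 70 \cdot 4 = 280$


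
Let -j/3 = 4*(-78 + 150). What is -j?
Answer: 864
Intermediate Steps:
j = -864 (j = -12*(-78 + 150) = -12*72 = -3*288 = -864)
-j = -1*(-864) = 864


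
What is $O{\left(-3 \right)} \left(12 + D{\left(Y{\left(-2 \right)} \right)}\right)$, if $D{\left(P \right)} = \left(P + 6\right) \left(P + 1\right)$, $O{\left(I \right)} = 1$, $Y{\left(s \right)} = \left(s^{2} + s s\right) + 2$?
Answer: $188$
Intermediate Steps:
$Y{\left(s \right)} = 2 + 2 s^{2}$ ($Y{\left(s \right)} = \left(s^{2} + s^{2}\right) + 2 = 2 s^{2} + 2 = 2 + 2 s^{2}$)
$D{\left(P \right)} = \left(1 + P\right) \left(6 + P\right)$ ($D{\left(P \right)} = \left(6 + P\right) \left(1 + P\right) = \left(1 + P\right) \left(6 + P\right)$)
$O{\left(-3 \right)} \left(12 + D{\left(Y{\left(-2 \right)} \right)}\right) = 1 \left(12 + \left(6 + \left(2 + 2 \left(-2\right)^{2}\right)^{2} + 7 \left(2 + 2 \left(-2\right)^{2}\right)\right)\right) = 1 \left(12 + \left(6 + \left(2 + 2 \cdot 4\right)^{2} + 7 \left(2 + 2 \cdot 4\right)\right)\right) = 1 \left(12 + \left(6 + \left(2 + 8\right)^{2} + 7 \left(2 + 8\right)\right)\right) = 1 \left(12 + \left(6 + 10^{2} + 7 \cdot 10\right)\right) = 1 \left(12 + \left(6 + 100 + 70\right)\right) = 1 \left(12 + 176\right) = 1 \cdot 188 = 188$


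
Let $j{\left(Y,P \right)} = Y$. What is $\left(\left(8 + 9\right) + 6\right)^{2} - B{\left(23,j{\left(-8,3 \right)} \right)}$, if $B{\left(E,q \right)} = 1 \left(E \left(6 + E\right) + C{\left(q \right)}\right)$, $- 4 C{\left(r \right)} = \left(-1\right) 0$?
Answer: $-138$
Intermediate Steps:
$C{\left(r \right)} = 0$ ($C{\left(r \right)} = - \frac{\left(-1\right) 0}{4} = \left(- \frac{1}{4}\right) 0 = 0$)
$B{\left(E,q \right)} = E \left(6 + E\right)$ ($B{\left(E,q \right)} = 1 \left(E \left(6 + E\right) + 0\right) = 1 E \left(6 + E\right) = E \left(6 + E\right)$)
$\left(\left(8 + 9\right) + 6\right)^{2} - B{\left(23,j{\left(-8,3 \right)} \right)} = \left(\left(8 + 9\right) + 6\right)^{2} - 23 \left(6 + 23\right) = \left(17 + 6\right)^{2} - 23 \cdot 29 = 23^{2} - 667 = 529 - 667 = -138$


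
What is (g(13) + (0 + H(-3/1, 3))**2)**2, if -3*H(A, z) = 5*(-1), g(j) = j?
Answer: 20164/81 ≈ 248.94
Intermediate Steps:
H(A, z) = 5/3 (H(A, z) = -5*(-1)/3 = -1/3*(-5) = 5/3)
(g(13) + (0 + H(-3/1, 3))**2)**2 = (13 + (0 + 5/3)**2)**2 = (13 + (5/3)**2)**2 = (13 + 25/9)**2 = (142/9)**2 = 20164/81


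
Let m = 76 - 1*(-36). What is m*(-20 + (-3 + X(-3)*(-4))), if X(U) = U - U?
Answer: -2576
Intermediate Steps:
X(U) = 0
m = 112 (m = 76 + 36 = 112)
m*(-20 + (-3 + X(-3)*(-4))) = 112*(-20 + (-3 + 0*(-4))) = 112*(-20 + (-3 + 0)) = 112*(-20 - 3) = 112*(-23) = -2576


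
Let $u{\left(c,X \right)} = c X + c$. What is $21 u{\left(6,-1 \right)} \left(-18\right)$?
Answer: $0$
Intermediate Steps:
$u{\left(c,X \right)} = c + X c$ ($u{\left(c,X \right)} = X c + c = c + X c$)
$21 u{\left(6,-1 \right)} \left(-18\right) = 21 \cdot 6 \left(1 - 1\right) \left(-18\right) = 21 \cdot 6 \cdot 0 \left(-18\right) = 21 \cdot 0 \left(-18\right) = 0 \left(-18\right) = 0$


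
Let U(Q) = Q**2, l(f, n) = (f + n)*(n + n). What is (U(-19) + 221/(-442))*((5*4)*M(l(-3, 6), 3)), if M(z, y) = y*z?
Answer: 778680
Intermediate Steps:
l(f, n) = 2*n*(f + n) (l(f, n) = (f + n)*(2*n) = 2*n*(f + n))
(U(-19) + 221/(-442))*((5*4)*M(l(-3, 6), 3)) = ((-19)**2 + 221/(-442))*((5*4)*(3*(2*6*(-3 + 6)))) = (361 + 221*(-1/442))*(20*(3*(2*6*3))) = (361 - 1/2)*(20*(3*36)) = 721*(20*108)/2 = (721/2)*2160 = 778680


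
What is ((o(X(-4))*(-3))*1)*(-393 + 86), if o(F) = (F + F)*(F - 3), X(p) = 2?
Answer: -3684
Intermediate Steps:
o(F) = 2*F*(-3 + F) (o(F) = (2*F)*(-3 + F) = 2*F*(-3 + F))
((o(X(-4))*(-3))*1)*(-393 + 86) = (((2*2*(-3 + 2))*(-3))*1)*(-393 + 86) = (((2*2*(-1))*(-3))*1)*(-307) = (-4*(-3)*1)*(-307) = (12*1)*(-307) = 12*(-307) = -3684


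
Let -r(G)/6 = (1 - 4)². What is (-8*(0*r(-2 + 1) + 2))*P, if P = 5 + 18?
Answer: -368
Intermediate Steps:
r(G) = -54 (r(G) = -6*(1 - 4)² = -6*(-3)² = -6*9 = -54)
P = 23
(-8*(0*r(-2 + 1) + 2))*P = -8*(0*(-54) + 2)*23 = -8*(0 + 2)*23 = -8*2*23 = -16*23 = -368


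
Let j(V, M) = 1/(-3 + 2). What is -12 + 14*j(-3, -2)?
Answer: -26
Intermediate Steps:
j(V, M) = -1 (j(V, M) = 1/(-1) = -1)
-12 + 14*j(-3, -2) = -12 + 14*(-1) = -12 - 14 = -26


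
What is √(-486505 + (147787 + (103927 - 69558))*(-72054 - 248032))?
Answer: I*√58306071921 ≈ 2.4147e+5*I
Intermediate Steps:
√(-486505 + (147787 + (103927 - 69558))*(-72054 - 248032)) = √(-486505 + (147787 + 34369)*(-320086)) = √(-486505 + 182156*(-320086)) = √(-486505 - 58305585416) = √(-58306071921) = I*√58306071921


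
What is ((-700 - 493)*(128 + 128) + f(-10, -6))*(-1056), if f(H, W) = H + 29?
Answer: 322490784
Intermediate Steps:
f(H, W) = 29 + H
((-700 - 493)*(128 + 128) + f(-10, -6))*(-1056) = ((-700 - 493)*(128 + 128) + (29 - 10))*(-1056) = (-1193*256 + 19)*(-1056) = (-305408 + 19)*(-1056) = -305389*(-1056) = 322490784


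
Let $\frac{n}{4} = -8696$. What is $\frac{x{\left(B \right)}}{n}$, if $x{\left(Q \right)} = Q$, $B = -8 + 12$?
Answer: $- \frac{1}{8696} \approx -0.000115$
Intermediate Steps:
$B = 4$
$n = -34784$ ($n = 4 \left(-8696\right) = -34784$)
$\frac{x{\left(B \right)}}{n} = \frac{4}{-34784} = 4 \left(- \frac{1}{34784}\right) = - \frac{1}{8696}$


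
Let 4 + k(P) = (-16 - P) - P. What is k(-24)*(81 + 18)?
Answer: 2772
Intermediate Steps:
k(P) = -20 - 2*P (k(P) = -4 + ((-16 - P) - P) = -4 + (-16 - 2*P) = -20 - 2*P)
k(-24)*(81 + 18) = (-20 - 2*(-24))*(81 + 18) = (-20 + 48)*99 = 28*99 = 2772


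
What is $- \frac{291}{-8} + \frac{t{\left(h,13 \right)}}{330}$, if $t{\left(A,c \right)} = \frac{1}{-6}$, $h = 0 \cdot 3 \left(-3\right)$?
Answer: $\frac{144043}{3960} \approx 36.375$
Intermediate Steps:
$h = 0$ ($h = 0 \left(-3\right) = 0$)
$t{\left(A,c \right)} = - \frac{1}{6}$
$- \frac{291}{-8} + \frac{t{\left(h,13 \right)}}{330} = - \frac{291}{-8} - \frac{1}{6 \cdot 330} = \left(-291\right) \left(- \frac{1}{8}\right) - \frac{1}{1980} = \frac{291}{8} - \frac{1}{1980} = \frac{144043}{3960}$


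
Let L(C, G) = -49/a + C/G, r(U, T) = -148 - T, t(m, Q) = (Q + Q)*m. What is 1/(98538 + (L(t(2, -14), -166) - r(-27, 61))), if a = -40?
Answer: 3320/327845227 ≈ 1.0127e-5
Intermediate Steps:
t(m, Q) = 2*Q*m (t(m, Q) = (2*Q)*m = 2*Q*m)
L(C, G) = 49/40 + C/G (L(C, G) = -49/(-40) + C/G = -49*(-1/40) + C/G = 49/40 + C/G)
1/(98538 + (L(t(2, -14), -166) - r(-27, 61))) = 1/(98538 + ((49/40 + (2*(-14)*2)/(-166)) - (-148 - 1*61))) = 1/(98538 + ((49/40 - 56*(-1/166)) - (-148 - 61))) = 1/(98538 + ((49/40 + 28/83) - 1*(-209))) = 1/(98538 + (5187/3320 + 209)) = 1/(98538 + 699067/3320) = 1/(327845227/3320) = 3320/327845227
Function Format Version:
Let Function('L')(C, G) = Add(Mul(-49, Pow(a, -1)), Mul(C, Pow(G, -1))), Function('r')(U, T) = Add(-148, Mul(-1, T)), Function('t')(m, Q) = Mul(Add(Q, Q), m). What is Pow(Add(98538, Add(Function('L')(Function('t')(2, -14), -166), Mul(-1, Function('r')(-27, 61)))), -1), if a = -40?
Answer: Rational(3320, 327845227) ≈ 1.0127e-5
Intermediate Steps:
Function('t')(m, Q) = Mul(2, Q, m) (Function('t')(m, Q) = Mul(Mul(2, Q), m) = Mul(2, Q, m))
Function('L')(C, G) = Add(Rational(49, 40), Mul(C, Pow(G, -1))) (Function('L')(C, G) = Add(Mul(-49, Pow(-40, -1)), Mul(C, Pow(G, -1))) = Add(Mul(-49, Rational(-1, 40)), Mul(C, Pow(G, -1))) = Add(Rational(49, 40), Mul(C, Pow(G, -1))))
Pow(Add(98538, Add(Function('L')(Function('t')(2, -14), -166), Mul(-1, Function('r')(-27, 61)))), -1) = Pow(Add(98538, Add(Add(Rational(49, 40), Mul(Mul(2, -14, 2), Pow(-166, -1))), Mul(-1, Add(-148, Mul(-1, 61))))), -1) = Pow(Add(98538, Add(Add(Rational(49, 40), Mul(-56, Rational(-1, 166))), Mul(-1, Add(-148, -61)))), -1) = Pow(Add(98538, Add(Add(Rational(49, 40), Rational(28, 83)), Mul(-1, -209))), -1) = Pow(Add(98538, Add(Rational(5187, 3320), 209)), -1) = Pow(Add(98538, Rational(699067, 3320)), -1) = Pow(Rational(327845227, 3320), -1) = Rational(3320, 327845227)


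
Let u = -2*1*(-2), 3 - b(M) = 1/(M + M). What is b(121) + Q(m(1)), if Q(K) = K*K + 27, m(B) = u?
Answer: 11131/242 ≈ 45.996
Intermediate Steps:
b(M) = 3 - 1/(2*M) (b(M) = 3 - 1/(M + M) = 3 - 1/(2*M))
u = 4 (u = -2*(-2) = 4)
m(B) = 4
Q(K) = 27 + K**2 (Q(K) = K**2 + 27 = 27 + K**2)
b(121) + Q(m(1)) = (3 - 1/2/121) + (27 + 4**2) = (3 - 1/2*1/121) + (27 + 16) = (3 - 1/242) + 43 = 725/242 + 43 = 11131/242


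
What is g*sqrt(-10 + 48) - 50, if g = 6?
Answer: -50 + 6*sqrt(38) ≈ -13.014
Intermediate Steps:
g*sqrt(-10 + 48) - 50 = 6*sqrt(-10 + 48) - 50 = 6*sqrt(38) - 50 = -50 + 6*sqrt(38)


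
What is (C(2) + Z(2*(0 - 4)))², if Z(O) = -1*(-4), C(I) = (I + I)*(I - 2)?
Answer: 16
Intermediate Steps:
C(I) = 2*I*(-2 + I) (C(I) = (2*I)*(-2 + I) = 2*I*(-2 + I))
Z(O) = 4
(C(2) + Z(2*(0 - 4)))² = (2*2*(-2 + 2) + 4)² = (2*2*0 + 4)² = (0 + 4)² = 4² = 16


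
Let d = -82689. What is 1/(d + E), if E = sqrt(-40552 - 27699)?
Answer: -82689/6837538972 - I*sqrt(68251)/6837538972 ≈ -1.2093e-5 - 3.8208e-8*I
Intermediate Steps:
E = I*sqrt(68251) (E = sqrt(-68251) = I*sqrt(68251) ≈ 261.25*I)
1/(d + E) = 1/(-82689 + I*sqrt(68251))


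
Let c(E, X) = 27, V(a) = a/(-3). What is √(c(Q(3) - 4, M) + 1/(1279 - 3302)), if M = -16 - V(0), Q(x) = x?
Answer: 2*√95585/119 ≈ 5.1961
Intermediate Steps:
V(a) = -a/3 (V(a) = a*(-⅓) = -a/3)
M = -16 (M = -16 - (-1)*0/3 = -16 - 1*0 = -16 + 0 = -16)
√(c(Q(3) - 4, M) + 1/(1279 - 3302)) = √(27 + 1/(1279 - 3302)) = √(27 + 1/(-2023)) = √(27 - 1/2023) = √(54620/2023) = 2*√95585/119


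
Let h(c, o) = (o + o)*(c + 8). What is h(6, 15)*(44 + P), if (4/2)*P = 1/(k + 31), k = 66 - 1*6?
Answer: 240270/13 ≈ 18482.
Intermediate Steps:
k = 60 (k = 66 - 6 = 60)
h(c, o) = 2*o*(8 + c) (h(c, o) = (2*o)*(8 + c) = 2*o*(8 + c))
P = 1/182 (P = 1/(2*(60 + 31)) = (½)/91 = (½)*(1/91) = 1/182 ≈ 0.0054945)
h(6, 15)*(44 + P) = (2*15*(8 + 6))*(44 + 1/182) = (2*15*14)*(8009/182) = 420*(8009/182) = 240270/13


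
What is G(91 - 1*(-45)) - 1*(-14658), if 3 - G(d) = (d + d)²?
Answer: -59323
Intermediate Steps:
G(d) = 3 - 4*d² (G(d) = 3 - (d + d)² = 3 - (2*d)² = 3 - 4*d²)
G(91 - 1*(-45)) - 1*(-14658) = (3 - 4*(91 - 1*(-45))²) - 1*(-14658) = (3 - 4*(91 + 45)²) + 14658 = (3 - 4*136²) + 14658 = (3 - 4*18496) + 14658 = (3 - 73984) + 14658 = -73981 + 14658 = -59323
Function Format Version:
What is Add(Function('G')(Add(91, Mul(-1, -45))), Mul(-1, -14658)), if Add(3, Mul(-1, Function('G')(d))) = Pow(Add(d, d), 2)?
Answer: -59323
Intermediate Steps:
Function('G')(d) = Add(3, Mul(-4, Pow(d, 2))) (Function('G')(d) = Add(3, Mul(-1, Pow(Add(d, d), 2))) = Add(3, Mul(-1, Pow(Mul(2, d), 2))) = Add(3, Mul(-1, Mul(4, Pow(d, 2)))) = Add(3, Mul(-4, Pow(d, 2))))
Add(Function('G')(Add(91, Mul(-1, -45))), Mul(-1, -14658)) = Add(Add(3, Mul(-4, Pow(Add(91, Mul(-1, -45)), 2))), Mul(-1, -14658)) = Add(Add(3, Mul(-4, Pow(Add(91, 45), 2))), 14658) = Add(Add(3, Mul(-4, Pow(136, 2))), 14658) = Add(Add(3, Mul(-4, 18496)), 14658) = Add(Add(3, -73984), 14658) = Add(-73981, 14658) = -59323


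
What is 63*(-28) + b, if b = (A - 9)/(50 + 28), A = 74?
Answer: -10579/6 ≈ -1763.2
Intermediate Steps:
b = ⅚ (b = (74 - 9)/(50 + 28) = 65/78 = 65*(1/78) = ⅚ ≈ 0.83333)
63*(-28) + b = 63*(-28) + ⅚ = -1764 + ⅚ = -10579/6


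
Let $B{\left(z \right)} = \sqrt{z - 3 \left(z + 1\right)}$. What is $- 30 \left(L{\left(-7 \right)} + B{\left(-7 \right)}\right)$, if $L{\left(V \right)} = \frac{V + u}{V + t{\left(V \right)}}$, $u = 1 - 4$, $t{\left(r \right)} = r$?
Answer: $- \frac{150}{7} - 30 \sqrt{11} \approx -120.93$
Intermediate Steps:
$B{\left(z \right)} = \sqrt{-3 - 2 z}$ ($B{\left(z \right)} = \sqrt{z - 3 \left(1 + z\right)} = \sqrt{z - \left(3 + 3 z\right)} = \sqrt{-3 - 2 z}$)
$u = -3$
$L{\left(V \right)} = \frac{-3 + V}{2 V}$ ($L{\left(V \right)} = \frac{V - 3}{V + V} = \frac{-3 + V}{2 V}$)
$- 30 \left(L{\left(-7 \right)} + B{\left(-7 \right)}\right) = - 30 \left(\frac{-3 - 7}{2 \left(-7\right)} + \sqrt{-3 - -14}\right) = - 30 \left(\frac{1}{2} \left(- \frac{1}{7}\right) \left(-10\right) + \sqrt{-3 + 14}\right) = - 30 \left(\frac{5}{7} + \sqrt{11}\right) = - \frac{150}{7} - 30 \sqrt{11}$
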